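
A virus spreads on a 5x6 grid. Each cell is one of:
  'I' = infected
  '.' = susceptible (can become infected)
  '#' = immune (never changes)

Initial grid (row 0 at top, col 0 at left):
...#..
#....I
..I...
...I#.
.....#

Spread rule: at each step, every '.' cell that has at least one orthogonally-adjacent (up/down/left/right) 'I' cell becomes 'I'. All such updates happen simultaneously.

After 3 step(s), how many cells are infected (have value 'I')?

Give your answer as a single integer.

Step 0 (initial): 3 infected
Step 1: +8 new -> 11 infected
Step 2: +10 new -> 21 infected
Step 3: +3 new -> 24 infected

Answer: 24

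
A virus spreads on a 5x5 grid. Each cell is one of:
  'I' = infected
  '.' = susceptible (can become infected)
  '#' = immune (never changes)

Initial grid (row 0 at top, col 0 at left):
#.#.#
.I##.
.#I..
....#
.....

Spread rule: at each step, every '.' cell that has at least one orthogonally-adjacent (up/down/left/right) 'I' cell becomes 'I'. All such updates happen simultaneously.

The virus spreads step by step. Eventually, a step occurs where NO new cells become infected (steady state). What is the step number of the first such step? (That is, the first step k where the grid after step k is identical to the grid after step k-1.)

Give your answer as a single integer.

Answer: 5

Derivation:
Step 0 (initial): 2 infected
Step 1: +4 new -> 6 infected
Step 2: +5 new -> 11 infected
Step 3: +4 new -> 15 infected
Step 4: +2 new -> 17 infected
Step 5: +0 new -> 17 infected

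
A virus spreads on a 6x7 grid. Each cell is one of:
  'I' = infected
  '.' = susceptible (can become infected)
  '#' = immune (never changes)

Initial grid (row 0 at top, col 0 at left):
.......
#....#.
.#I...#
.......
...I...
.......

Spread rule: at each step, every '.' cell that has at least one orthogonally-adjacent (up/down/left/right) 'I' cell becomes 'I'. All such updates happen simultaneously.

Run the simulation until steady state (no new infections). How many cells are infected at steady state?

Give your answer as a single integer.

Answer: 38

Derivation:
Step 0 (initial): 2 infected
Step 1: +7 new -> 9 infected
Step 2: +10 new -> 19 infected
Step 3: +10 new -> 29 infected
Step 4: +6 new -> 35 infected
Step 5: +1 new -> 36 infected
Step 6: +1 new -> 37 infected
Step 7: +1 new -> 38 infected
Step 8: +0 new -> 38 infected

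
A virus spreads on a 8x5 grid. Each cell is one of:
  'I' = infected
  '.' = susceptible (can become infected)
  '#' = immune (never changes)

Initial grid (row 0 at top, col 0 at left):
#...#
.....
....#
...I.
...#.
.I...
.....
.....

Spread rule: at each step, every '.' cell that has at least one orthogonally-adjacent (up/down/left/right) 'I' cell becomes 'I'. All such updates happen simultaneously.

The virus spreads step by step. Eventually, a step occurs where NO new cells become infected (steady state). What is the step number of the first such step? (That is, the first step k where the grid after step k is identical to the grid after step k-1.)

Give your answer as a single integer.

Answer: 6

Derivation:
Step 0 (initial): 2 infected
Step 1: +7 new -> 9 infected
Step 2: +10 new -> 19 infected
Step 3: +9 new -> 28 infected
Step 4: +5 new -> 33 infected
Step 5: +3 new -> 36 infected
Step 6: +0 new -> 36 infected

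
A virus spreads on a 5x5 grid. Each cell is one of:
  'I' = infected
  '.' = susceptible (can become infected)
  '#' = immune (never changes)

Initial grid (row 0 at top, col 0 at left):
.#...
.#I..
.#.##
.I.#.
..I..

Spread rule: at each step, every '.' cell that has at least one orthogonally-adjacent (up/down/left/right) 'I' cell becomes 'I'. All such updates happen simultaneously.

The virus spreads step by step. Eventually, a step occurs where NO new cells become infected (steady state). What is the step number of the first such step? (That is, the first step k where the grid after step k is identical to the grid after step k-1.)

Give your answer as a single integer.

Step 0 (initial): 3 infected
Step 1: +7 new -> 10 infected
Step 2: +5 new -> 15 infected
Step 3: +3 new -> 18 infected
Step 4: +1 new -> 19 infected
Step 5: +0 new -> 19 infected

Answer: 5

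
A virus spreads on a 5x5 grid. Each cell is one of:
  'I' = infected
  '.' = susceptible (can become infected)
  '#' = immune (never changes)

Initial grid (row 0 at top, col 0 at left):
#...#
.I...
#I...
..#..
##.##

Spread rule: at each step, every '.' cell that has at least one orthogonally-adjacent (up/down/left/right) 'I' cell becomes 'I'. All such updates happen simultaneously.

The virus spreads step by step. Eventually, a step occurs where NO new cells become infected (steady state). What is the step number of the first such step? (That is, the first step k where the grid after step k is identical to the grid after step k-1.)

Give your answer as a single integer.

Answer: 5

Derivation:
Step 0 (initial): 2 infected
Step 1: +5 new -> 7 infected
Step 2: +4 new -> 11 infected
Step 3: +4 new -> 15 infected
Step 4: +1 new -> 16 infected
Step 5: +0 new -> 16 infected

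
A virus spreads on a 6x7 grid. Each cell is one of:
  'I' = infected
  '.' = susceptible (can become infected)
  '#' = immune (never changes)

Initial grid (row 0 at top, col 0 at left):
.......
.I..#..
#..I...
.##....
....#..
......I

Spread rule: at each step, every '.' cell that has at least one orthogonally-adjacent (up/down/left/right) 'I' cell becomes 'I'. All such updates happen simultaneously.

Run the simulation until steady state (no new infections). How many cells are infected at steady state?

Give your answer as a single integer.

Answer: 37

Derivation:
Step 0 (initial): 3 infected
Step 1: +10 new -> 13 infected
Step 2: +9 new -> 22 infected
Step 3: +6 new -> 28 infected
Step 4: +4 new -> 32 infected
Step 5: +3 new -> 35 infected
Step 6: +2 new -> 37 infected
Step 7: +0 new -> 37 infected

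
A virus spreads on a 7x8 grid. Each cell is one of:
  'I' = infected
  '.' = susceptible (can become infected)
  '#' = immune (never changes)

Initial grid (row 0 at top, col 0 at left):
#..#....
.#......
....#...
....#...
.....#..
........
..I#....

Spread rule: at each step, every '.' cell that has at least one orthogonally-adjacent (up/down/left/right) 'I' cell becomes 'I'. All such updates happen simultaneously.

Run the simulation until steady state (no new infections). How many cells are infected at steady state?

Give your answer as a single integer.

Step 0 (initial): 1 infected
Step 1: +2 new -> 3 infected
Step 2: +4 new -> 7 infected
Step 3: +5 new -> 12 infected
Step 4: +7 new -> 19 infected
Step 5: +6 new -> 25 infected
Step 6: +6 new -> 31 infected
Step 7: +6 new -> 37 infected
Step 8: +5 new -> 42 infected
Step 9: +4 new -> 46 infected
Step 10: +2 new -> 48 infected
Step 11: +1 new -> 49 infected
Step 12: +0 new -> 49 infected

Answer: 49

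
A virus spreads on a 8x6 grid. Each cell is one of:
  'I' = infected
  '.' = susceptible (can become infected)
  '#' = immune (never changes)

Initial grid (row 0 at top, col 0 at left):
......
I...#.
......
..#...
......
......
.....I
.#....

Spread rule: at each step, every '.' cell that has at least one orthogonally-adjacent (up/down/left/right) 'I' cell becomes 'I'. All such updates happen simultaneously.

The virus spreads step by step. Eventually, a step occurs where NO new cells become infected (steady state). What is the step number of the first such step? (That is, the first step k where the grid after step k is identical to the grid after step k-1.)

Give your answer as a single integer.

Answer: 7

Derivation:
Step 0 (initial): 2 infected
Step 1: +6 new -> 8 infected
Step 2: +8 new -> 16 infected
Step 3: +10 new -> 26 infected
Step 4: +10 new -> 36 infected
Step 5: +7 new -> 43 infected
Step 6: +2 new -> 45 infected
Step 7: +0 new -> 45 infected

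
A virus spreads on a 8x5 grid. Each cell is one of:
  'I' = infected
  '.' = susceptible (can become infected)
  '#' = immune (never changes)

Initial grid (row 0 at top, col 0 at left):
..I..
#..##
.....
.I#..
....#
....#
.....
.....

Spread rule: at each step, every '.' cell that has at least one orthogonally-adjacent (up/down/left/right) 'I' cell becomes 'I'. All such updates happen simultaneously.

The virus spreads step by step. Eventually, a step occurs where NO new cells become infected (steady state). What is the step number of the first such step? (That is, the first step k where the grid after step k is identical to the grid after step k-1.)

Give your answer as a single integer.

Answer: 8

Derivation:
Step 0 (initial): 2 infected
Step 1: +6 new -> 8 infected
Step 2: +8 new -> 16 infected
Step 3: +5 new -> 21 infected
Step 4: +6 new -> 27 infected
Step 5: +4 new -> 31 infected
Step 6: +2 new -> 33 infected
Step 7: +1 new -> 34 infected
Step 8: +0 new -> 34 infected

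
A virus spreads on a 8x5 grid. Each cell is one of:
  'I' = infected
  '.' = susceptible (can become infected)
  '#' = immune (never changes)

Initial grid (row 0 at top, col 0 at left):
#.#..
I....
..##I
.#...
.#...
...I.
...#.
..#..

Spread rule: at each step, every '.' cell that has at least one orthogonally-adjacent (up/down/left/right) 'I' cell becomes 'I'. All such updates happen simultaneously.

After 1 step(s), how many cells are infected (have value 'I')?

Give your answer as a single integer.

Answer: 10

Derivation:
Step 0 (initial): 3 infected
Step 1: +7 new -> 10 infected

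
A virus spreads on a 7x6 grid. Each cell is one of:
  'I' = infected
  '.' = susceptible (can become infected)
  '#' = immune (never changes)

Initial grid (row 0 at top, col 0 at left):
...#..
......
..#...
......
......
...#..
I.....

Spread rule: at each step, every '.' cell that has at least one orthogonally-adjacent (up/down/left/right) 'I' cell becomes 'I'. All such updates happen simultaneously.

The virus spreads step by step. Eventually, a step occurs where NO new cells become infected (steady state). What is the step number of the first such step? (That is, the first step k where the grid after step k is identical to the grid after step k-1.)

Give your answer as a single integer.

Step 0 (initial): 1 infected
Step 1: +2 new -> 3 infected
Step 2: +3 new -> 6 infected
Step 3: +4 new -> 10 infected
Step 4: +4 new -> 14 infected
Step 5: +6 new -> 20 infected
Step 6: +5 new -> 25 infected
Step 7: +5 new -> 30 infected
Step 8: +4 new -> 34 infected
Step 9: +2 new -> 36 infected
Step 10: +2 new -> 38 infected
Step 11: +1 new -> 39 infected
Step 12: +0 new -> 39 infected

Answer: 12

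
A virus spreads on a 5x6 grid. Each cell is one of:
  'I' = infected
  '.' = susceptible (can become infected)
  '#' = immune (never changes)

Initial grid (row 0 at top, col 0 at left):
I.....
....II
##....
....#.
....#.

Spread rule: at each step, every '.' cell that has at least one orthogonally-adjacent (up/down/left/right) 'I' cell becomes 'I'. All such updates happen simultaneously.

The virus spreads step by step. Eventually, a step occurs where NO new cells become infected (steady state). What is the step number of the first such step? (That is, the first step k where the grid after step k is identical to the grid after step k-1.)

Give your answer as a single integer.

Answer: 8

Derivation:
Step 0 (initial): 3 infected
Step 1: +7 new -> 10 infected
Step 2: +6 new -> 16 infected
Step 3: +3 new -> 19 infected
Step 4: +2 new -> 21 infected
Step 5: +2 new -> 23 infected
Step 6: +2 new -> 25 infected
Step 7: +1 new -> 26 infected
Step 8: +0 new -> 26 infected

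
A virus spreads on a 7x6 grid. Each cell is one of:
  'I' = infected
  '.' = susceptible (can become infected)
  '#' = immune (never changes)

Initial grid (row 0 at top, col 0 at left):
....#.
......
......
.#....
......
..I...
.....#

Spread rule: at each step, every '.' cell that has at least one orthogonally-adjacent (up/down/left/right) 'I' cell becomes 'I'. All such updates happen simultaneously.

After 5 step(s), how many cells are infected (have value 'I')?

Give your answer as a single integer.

Step 0 (initial): 1 infected
Step 1: +4 new -> 5 infected
Step 2: +7 new -> 12 infected
Step 3: +7 new -> 19 infected
Step 4: +6 new -> 25 infected
Step 5: +6 new -> 31 infected

Answer: 31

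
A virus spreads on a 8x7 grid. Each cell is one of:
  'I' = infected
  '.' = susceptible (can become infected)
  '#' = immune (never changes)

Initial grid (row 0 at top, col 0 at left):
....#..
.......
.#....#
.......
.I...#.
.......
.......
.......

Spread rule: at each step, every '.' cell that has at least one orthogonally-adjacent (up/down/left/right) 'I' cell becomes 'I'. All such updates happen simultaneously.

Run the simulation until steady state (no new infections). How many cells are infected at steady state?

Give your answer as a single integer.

Step 0 (initial): 1 infected
Step 1: +4 new -> 5 infected
Step 2: +6 new -> 11 infected
Step 3: +8 new -> 19 infected
Step 4: +8 new -> 27 infected
Step 5: +9 new -> 36 infected
Step 6: +8 new -> 44 infected
Step 7: +4 new -> 48 infected
Step 8: +3 new -> 51 infected
Step 9: +1 new -> 52 infected
Step 10: +0 new -> 52 infected

Answer: 52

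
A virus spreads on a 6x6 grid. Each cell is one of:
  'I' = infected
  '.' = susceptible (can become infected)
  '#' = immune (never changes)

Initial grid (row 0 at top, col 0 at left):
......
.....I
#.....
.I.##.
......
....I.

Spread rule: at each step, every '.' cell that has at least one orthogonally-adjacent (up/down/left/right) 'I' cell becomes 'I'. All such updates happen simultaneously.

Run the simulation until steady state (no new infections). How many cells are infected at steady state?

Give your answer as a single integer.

Answer: 33

Derivation:
Step 0 (initial): 3 infected
Step 1: +10 new -> 13 infected
Step 2: +12 new -> 25 infected
Step 3: +6 new -> 31 infected
Step 4: +2 new -> 33 infected
Step 5: +0 new -> 33 infected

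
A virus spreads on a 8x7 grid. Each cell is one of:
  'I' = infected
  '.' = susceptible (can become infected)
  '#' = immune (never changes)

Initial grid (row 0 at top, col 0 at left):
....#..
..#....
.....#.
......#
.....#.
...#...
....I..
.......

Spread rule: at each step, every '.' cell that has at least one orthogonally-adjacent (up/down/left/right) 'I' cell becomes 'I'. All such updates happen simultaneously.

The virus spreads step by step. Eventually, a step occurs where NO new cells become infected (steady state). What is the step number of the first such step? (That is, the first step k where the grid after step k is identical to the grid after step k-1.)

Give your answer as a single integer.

Answer: 11

Derivation:
Step 0 (initial): 1 infected
Step 1: +4 new -> 5 infected
Step 2: +6 new -> 11 infected
Step 3: +7 new -> 18 infected
Step 4: +8 new -> 26 infected
Step 5: +6 new -> 32 infected
Step 6: +5 new -> 37 infected
Step 7: +5 new -> 42 infected
Step 8: +5 new -> 47 infected
Step 9: +2 new -> 49 infected
Step 10: +1 new -> 50 infected
Step 11: +0 new -> 50 infected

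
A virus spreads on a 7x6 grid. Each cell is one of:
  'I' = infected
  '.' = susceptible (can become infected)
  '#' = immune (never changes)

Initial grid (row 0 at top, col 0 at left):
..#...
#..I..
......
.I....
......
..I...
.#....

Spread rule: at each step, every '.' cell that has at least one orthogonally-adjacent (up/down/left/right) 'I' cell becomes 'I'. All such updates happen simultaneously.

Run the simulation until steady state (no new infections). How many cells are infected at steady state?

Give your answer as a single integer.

Answer: 39

Derivation:
Step 0 (initial): 3 infected
Step 1: +12 new -> 15 infected
Step 2: +12 new -> 27 infected
Step 3: +8 new -> 35 infected
Step 4: +4 new -> 39 infected
Step 5: +0 new -> 39 infected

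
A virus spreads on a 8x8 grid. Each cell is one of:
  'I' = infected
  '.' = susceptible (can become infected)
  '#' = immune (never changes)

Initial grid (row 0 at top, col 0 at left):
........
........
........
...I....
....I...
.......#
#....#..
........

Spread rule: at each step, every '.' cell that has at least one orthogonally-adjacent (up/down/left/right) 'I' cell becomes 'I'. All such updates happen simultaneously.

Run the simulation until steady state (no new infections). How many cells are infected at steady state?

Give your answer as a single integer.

Step 0 (initial): 2 infected
Step 1: +6 new -> 8 infected
Step 2: +10 new -> 18 infected
Step 3: +13 new -> 31 infected
Step 4: +13 new -> 44 infected
Step 5: +10 new -> 54 infected
Step 6: +5 new -> 59 infected
Step 7: +2 new -> 61 infected
Step 8: +0 new -> 61 infected

Answer: 61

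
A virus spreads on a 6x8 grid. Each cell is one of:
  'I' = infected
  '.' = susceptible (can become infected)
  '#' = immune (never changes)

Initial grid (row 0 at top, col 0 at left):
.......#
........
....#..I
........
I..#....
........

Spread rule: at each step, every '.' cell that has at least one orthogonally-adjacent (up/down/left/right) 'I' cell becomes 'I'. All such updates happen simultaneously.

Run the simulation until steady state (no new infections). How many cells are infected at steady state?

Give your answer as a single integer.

Step 0 (initial): 2 infected
Step 1: +6 new -> 8 infected
Step 2: +8 new -> 16 infected
Step 3: +9 new -> 25 infected
Step 4: +10 new -> 35 infected
Step 5: +8 new -> 43 infected
Step 6: +2 new -> 45 infected
Step 7: +0 new -> 45 infected

Answer: 45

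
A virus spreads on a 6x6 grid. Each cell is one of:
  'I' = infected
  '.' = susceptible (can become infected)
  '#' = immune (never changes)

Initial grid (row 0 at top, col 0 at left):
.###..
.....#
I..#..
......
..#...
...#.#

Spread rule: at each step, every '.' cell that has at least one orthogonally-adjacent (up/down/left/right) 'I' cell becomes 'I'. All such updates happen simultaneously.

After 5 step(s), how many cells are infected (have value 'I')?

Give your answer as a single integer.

Step 0 (initial): 1 infected
Step 1: +3 new -> 4 infected
Step 2: +5 new -> 9 infected
Step 3: +4 new -> 13 infected
Step 4: +3 new -> 16 infected
Step 5: +4 new -> 20 infected

Answer: 20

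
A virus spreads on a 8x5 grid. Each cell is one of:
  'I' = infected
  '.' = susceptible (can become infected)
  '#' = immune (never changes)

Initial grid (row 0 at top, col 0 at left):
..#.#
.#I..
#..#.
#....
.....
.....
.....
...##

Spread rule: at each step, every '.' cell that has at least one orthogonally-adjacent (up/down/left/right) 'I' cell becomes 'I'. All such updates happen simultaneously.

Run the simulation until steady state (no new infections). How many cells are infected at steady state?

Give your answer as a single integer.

Answer: 29

Derivation:
Step 0 (initial): 1 infected
Step 1: +2 new -> 3 infected
Step 2: +4 new -> 7 infected
Step 3: +4 new -> 11 infected
Step 4: +4 new -> 15 infected
Step 5: +5 new -> 20 infected
Step 6: +5 new -> 25 infected
Step 7: +3 new -> 28 infected
Step 8: +1 new -> 29 infected
Step 9: +0 new -> 29 infected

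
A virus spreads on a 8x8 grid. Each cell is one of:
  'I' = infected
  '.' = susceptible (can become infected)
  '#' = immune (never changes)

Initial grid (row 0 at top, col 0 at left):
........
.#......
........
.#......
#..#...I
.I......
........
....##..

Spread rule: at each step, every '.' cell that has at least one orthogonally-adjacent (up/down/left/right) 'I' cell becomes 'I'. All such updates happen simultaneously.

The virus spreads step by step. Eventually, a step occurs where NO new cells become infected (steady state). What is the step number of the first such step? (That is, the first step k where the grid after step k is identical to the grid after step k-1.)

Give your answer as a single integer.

Step 0 (initial): 2 infected
Step 1: +7 new -> 9 infected
Step 2: +10 new -> 19 infected
Step 3: +12 new -> 31 infected
Step 4: +10 new -> 41 infected
Step 5: +6 new -> 47 infected
Step 6: +5 new -> 52 infected
Step 7: +5 new -> 57 infected
Step 8: +1 new -> 58 infected
Step 9: +0 new -> 58 infected

Answer: 9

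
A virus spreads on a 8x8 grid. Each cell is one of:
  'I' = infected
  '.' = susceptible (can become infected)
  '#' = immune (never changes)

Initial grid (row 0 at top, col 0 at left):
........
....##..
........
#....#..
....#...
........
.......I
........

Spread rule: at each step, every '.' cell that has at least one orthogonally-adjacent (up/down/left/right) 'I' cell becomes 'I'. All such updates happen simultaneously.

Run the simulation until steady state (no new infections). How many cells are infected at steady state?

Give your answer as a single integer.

Answer: 59

Derivation:
Step 0 (initial): 1 infected
Step 1: +3 new -> 4 infected
Step 2: +4 new -> 8 infected
Step 3: +5 new -> 13 infected
Step 4: +6 new -> 19 infected
Step 5: +5 new -> 24 infected
Step 6: +7 new -> 31 infected
Step 7: +7 new -> 38 infected
Step 8: +7 new -> 45 infected
Step 9: +5 new -> 50 infected
Step 10: +3 new -> 53 infected
Step 11: +3 new -> 56 infected
Step 12: +2 new -> 58 infected
Step 13: +1 new -> 59 infected
Step 14: +0 new -> 59 infected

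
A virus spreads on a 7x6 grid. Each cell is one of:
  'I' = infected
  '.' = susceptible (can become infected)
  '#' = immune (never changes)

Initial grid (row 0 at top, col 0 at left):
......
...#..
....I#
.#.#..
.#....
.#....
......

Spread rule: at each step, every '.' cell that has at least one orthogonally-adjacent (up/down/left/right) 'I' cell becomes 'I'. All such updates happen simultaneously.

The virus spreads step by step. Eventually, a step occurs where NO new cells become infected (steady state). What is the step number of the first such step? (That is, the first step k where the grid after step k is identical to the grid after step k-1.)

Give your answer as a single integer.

Answer: 9

Derivation:
Step 0 (initial): 1 infected
Step 1: +3 new -> 4 infected
Step 2: +5 new -> 9 infected
Step 3: +8 new -> 17 infected
Step 4: +7 new -> 24 infected
Step 5: +6 new -> 30 infected
Step 6: +3 new -> 33 infected
Step 7: +2 new -> 35 infected
Step 8: +1 new -> 36 infected
Step 9: +0 new -> 36 infected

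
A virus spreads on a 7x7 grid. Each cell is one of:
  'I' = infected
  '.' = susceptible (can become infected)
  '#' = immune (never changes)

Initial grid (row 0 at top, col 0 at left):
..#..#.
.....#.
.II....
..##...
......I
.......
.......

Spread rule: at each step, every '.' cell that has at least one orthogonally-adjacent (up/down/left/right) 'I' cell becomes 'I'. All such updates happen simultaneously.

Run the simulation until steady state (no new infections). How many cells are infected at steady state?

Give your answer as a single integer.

Step 0 (initial): 3 infected
Step 1: +8 new -> 11 infected
Step 2: +11 new -> 22 infected
Step 3: +12 new -> 34 infected
Step 4: +7 new -> 41 infected
Step 5: +3 new -> 44 infected
Step 6: +0 new -> 44 infected

Answer: 44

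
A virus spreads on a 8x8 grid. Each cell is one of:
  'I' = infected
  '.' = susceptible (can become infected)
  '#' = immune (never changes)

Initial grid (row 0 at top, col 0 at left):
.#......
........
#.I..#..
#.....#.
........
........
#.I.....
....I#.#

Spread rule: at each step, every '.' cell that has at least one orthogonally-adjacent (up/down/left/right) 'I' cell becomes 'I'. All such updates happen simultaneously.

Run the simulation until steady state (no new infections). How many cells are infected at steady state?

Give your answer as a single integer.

Step 0 (initial): 3 infected
Step 1: +10 new -> 13 infected
Step 2: +12 new -> 25 infected
Step 3: +11 new -> 36 infected
Step 4: +9 new -> 45 infected
Step 5: +4 new -> 49 infected
Step 6: +4 new -> 53 infected
Step 7: +3 new -> 56 infected
Step 8: +0 new -> 56 infected

Answer: 56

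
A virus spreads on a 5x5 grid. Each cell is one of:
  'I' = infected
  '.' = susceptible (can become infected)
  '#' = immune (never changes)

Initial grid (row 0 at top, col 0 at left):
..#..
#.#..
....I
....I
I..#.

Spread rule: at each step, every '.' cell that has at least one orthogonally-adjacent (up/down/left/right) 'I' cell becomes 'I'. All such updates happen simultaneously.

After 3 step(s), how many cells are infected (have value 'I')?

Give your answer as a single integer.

Answer: 18

Derivation:
Step 0 (initial): 3 infected
Step 1: +6 new -> 9 infected
Step 2: +7 new -> 16 infected
Step 3: +2 new -> 18 infected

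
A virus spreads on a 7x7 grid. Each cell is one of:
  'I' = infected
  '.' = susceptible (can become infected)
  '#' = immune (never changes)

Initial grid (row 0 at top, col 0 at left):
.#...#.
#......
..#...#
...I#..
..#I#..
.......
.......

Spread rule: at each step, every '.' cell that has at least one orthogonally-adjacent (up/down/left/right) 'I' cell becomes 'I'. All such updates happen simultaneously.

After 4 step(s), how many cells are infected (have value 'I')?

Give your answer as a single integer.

Step 0 (initial): 2 infected
Step 1: +3 new -> 5 infected
Step 2: +6 new -> 11 infected
Step 3: +11 new -> 22 infected
Step 4: +12 new -> 34 infected

Answer: 34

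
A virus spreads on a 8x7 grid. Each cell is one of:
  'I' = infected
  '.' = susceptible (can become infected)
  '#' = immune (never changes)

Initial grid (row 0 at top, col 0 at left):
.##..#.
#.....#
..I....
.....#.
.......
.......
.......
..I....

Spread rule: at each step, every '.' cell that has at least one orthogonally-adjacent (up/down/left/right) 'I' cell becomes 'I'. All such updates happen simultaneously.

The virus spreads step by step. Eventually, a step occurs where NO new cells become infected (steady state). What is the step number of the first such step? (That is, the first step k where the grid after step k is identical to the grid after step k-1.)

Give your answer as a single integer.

Answer: 7

Derivation:
Step 0 (initial): 2 infected
Step 1: +7 new -> 9 infected
Step 2: +12 new -> 21 infected
Step 3: +12 new -> 33 infected
Step 4: +9 new -> 42 infected
Step 5: +4 new -> 46 infected
Step 6: +2 new -> 48 infected
Step 7: +0 new -> 48 infected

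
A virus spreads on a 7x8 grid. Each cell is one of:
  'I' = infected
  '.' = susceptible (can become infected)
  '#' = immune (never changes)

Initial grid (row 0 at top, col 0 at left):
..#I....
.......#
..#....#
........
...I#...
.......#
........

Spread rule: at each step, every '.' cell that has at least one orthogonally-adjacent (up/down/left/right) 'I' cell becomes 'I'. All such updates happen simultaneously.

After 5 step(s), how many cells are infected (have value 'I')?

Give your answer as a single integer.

Step 0 (initial): 2 infected
Step 1: +5 new -> 7 infected
Step 2: +10 new -> 17 infected
Step 3: +11 new -> 28 infected
Step 4: +13 new -> 41 infected
Step 5: +7 new -> 48 infected

Answer: 48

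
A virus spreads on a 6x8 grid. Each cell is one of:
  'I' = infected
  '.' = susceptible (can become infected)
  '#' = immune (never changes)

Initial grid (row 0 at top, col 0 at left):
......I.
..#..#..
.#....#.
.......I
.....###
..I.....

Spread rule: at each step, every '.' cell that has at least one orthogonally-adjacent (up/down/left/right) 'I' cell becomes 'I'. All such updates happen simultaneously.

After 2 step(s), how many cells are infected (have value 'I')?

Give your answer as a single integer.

Answer: 19

Derivation:
Step 0 (initial): 3 infected
Step 1: +8 new -> 11 infected
Step 2: +8 new -> 19 infected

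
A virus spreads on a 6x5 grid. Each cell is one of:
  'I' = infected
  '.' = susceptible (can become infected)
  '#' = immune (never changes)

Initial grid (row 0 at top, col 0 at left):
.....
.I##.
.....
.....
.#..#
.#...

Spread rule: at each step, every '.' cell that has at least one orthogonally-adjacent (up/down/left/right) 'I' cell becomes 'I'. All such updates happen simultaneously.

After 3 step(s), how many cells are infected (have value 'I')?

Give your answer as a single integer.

Answer: 13

Derivation:
Step 0 (initial): 1 infected
Step 1: +3 new -> 4 infected
Step 2: +5 new -> 9 infected
Step 3: +4 new -> 13 infected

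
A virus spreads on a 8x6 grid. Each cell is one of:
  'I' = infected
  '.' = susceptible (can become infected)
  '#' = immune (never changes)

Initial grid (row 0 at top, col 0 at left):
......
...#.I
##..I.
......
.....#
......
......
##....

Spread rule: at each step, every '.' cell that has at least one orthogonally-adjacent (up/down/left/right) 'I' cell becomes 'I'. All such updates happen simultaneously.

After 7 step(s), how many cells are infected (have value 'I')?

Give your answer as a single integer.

Answer: 41

Derivation:
Step 0 (initial): 2 infected
Step 1: +5 new -> 7 infected
Step 2: +5 new -> 12 infected
Step 3: +5 new -> 17 infected
Step 4: +7 new -> 24 infected
Step 5: +8 new -> 32 infected
Step 6: +6 new -> 38 infected
Step 7: +3 new -> 41 infected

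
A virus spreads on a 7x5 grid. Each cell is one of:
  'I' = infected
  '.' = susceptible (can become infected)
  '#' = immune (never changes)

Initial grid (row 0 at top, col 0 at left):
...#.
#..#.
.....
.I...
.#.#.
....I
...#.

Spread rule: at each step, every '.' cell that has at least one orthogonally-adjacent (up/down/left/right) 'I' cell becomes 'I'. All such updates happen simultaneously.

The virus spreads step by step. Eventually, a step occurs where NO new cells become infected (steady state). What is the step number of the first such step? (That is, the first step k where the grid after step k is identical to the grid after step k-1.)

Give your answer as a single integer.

Step 0 (initial): 2 infected
Step 1: +6 new -> 8 infected
Step 2: +8 new -> 16 infected
Step 3: +7 new -> 23 infected
Step 4: +5 new -> 28 infected
Step 5: +1 new -> 29 infected
Step 6: +0 new -> 29 infected

Answer: 6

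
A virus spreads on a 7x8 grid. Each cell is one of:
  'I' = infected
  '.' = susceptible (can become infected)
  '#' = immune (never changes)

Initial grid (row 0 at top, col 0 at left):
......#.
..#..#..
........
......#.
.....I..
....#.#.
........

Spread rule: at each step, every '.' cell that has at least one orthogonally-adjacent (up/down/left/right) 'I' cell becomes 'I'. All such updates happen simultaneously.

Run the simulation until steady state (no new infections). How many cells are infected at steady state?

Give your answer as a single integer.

Step 0 (initial): 1 infected
Step 1: +4 new -> 5 infected
Step 2: +5 new -> 10 infected
Step 3: +9 new -> 19 infected
Step 4: +9 new -> 28 infected
Step 5: +8 new -> 36 infected
Step 6: +7 new -> 43 infected
Step 7: +4 new -> 47 infected
Step 8: +2 new -> 49 infected
Step 9: +1 new -> 50 infected
Step 10: +0 new -> 50 infected

Answer: 50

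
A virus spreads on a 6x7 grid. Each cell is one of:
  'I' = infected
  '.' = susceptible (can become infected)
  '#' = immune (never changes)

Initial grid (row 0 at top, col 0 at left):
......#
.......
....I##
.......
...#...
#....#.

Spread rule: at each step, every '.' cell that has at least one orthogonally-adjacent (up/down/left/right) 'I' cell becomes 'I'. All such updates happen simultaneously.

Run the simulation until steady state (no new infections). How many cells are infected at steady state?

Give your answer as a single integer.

Answer: 36

Derivation:
Step 0 (initial): 1 infected
Step 1: +3 new -> 4 infected
Step 2: +7 new -> 11 infected
Step 3: +9 new -> 20 infected
Step 4: +7 new -> 27 infected
Step 5: +6 new -> 33 infected
Step 6: +3 new -> 36 infected
Step 7: +0 new -> 36 infected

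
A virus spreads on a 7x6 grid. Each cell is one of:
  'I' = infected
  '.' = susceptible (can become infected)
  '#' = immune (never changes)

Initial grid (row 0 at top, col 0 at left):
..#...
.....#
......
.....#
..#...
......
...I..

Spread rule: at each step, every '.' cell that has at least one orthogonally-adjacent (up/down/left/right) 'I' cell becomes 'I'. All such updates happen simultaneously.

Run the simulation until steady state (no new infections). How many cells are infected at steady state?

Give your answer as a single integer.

Answer: 38

Derivation:
Step 0 (initial): 1 infected
Step 1: +3 new -> 4 infected
Step 2: +5 new -> 9 infected
Step 3: +5 new -> 14 infected
Step 4: +6 new -> 20 infected
Step 5: +5 new -> 25 infected
Step 6: +6 new -> 31 infected
Step 7: +3 new -> 34 infected
Step 8: +3 new -> 37 infected
Step 9: +1 new -> 38 infected
Step 10: +0 new -> 38 infected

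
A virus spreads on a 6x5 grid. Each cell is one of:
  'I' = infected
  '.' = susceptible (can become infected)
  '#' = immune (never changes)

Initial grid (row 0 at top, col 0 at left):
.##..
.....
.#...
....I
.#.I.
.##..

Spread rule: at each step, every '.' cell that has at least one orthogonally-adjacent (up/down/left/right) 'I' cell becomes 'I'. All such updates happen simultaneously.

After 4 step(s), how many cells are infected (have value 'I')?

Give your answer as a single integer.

Answer: 18

Derivation:
Step 0 (initial): 2 infected
Step 1: +5 new -> 7 infected
Step 2: +4 new -> 11 infected
Step 3: +4 new -> 15 infected
Step 4: +3 new -> 18 infected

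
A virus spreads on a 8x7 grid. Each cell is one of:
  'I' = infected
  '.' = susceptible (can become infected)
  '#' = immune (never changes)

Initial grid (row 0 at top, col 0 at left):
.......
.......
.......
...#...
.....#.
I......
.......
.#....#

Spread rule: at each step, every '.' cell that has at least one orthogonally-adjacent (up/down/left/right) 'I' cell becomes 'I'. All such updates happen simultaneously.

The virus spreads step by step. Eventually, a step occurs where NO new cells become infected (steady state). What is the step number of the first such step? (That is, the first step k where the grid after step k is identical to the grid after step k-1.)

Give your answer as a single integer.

Step 0 (initial): 1 infected
Step 1: +3 new -> 4 infected
Step 2: +5 new -> 9 infected
Step 3: +5 new -> 14 infected
Step 4: +7 new -> 21 infected
Step 5: +7 new -> 28 infected
Step 6: +7 new -> 35 infected
Step 7: +7 new -> 42 infected
Step 8: +4 new -> 46 infected
Step 9: +3 new -> 49 infected
Step 10: +2 new -> 51 infected
Step 11: +1 new -> 52 infected
Step 12: +0 new -> 52 infected

Answer: 12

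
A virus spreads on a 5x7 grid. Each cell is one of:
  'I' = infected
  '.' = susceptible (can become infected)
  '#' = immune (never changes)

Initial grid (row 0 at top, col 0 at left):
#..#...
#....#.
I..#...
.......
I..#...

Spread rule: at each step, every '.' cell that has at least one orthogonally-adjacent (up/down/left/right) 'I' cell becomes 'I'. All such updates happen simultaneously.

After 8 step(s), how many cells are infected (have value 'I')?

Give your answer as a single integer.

Answer: 28

Derivation:
Step 0 (initial): 2 infected
Step 1: +3 new -> 5 infected
Step 2: +4 new -> 9 infected
Step 3: +3 new -> 12 infected
Step 4: +3 new -> 15 infected
Step 5: +2 new -> 17 infected
Step 6: +4 new -> 21 infected
Step 7: +4 new -> 25 infected
Step 8: +3 new -> 28 infected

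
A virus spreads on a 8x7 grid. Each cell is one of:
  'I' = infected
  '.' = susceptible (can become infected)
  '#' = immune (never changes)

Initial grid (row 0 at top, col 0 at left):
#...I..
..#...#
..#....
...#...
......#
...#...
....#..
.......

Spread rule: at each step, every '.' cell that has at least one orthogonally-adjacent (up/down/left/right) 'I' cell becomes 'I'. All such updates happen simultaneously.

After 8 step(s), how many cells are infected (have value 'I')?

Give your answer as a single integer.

Answer: 38

Derivation:
Step 0 (initial): 1 infected
Step 1: +3 new -> 4 infected
Step 2: +5 new -> 9 infected
Step 3: +4 new -> 13 infected
Step 4: +4 new -> 17 infected
Step 5: +6 new -> 23 infected
Step 6: +4 new -> 27 infected
Step 7: +6 new -> 33 infected
Step 8: +5 new -> 38 infected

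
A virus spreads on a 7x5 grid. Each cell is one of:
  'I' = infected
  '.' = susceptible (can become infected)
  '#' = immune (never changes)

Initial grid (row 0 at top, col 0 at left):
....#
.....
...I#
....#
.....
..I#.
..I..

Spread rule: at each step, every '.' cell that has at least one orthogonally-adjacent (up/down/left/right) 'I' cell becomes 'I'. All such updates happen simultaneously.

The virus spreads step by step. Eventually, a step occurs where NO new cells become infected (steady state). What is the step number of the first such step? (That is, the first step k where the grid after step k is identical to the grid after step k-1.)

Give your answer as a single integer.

Step 0 (initial): 3 infected
Step 1: +7 new -> 10 infected
Step 2: +10 new -> 20 infected
Step 3: +7 new -> 27 infected
Step 4: +3 new -> 30 infected
Step 5: +1 new -> 31 infected
Step 6: +0 new -> 31 infected

Answer: 6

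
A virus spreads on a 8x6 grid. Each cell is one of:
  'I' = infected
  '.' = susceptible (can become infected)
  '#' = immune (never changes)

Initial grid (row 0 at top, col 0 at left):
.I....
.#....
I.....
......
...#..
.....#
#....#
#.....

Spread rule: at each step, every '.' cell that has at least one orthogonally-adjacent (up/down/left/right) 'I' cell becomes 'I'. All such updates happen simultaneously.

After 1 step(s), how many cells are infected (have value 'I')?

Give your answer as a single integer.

Answer: 7

Derivation:
Step 0 (initial): 2 infected
Step 1: +5 new -> 7 infected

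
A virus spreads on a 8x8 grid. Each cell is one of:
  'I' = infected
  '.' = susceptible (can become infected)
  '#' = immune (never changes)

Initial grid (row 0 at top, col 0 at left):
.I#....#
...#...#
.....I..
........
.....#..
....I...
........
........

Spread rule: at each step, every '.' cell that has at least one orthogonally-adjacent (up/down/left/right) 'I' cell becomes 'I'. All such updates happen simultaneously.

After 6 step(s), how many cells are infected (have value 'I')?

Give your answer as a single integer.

Step 0 (initial): 3 infected
Step 1: +10 new -> 13 infected
Step 2: +16 new -> 29 infected
Step 3: +15 new -> 44 infected
Step 4: +10 new -> 54 infected
Step 5: +4 new -> 58 infected
Step 6: +1 new -> 59 infected

Answer: 59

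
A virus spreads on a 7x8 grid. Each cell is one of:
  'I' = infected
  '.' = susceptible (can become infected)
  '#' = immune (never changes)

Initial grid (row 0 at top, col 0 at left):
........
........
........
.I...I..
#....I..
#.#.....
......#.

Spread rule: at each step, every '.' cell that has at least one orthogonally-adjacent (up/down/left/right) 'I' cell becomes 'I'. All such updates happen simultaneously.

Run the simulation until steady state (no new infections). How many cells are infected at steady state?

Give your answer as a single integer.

Step 0 (initial): 3 infected
Step 1: +10 new -> 13 infected
Step 2: +15 new -> 28 infected
Step 3: +12 new -> 40 infected
Step 4: +10 new -> 50 infected
Step 5: +2 new -> 52 infected
Step 6: +0 new -> 52 infected

Answer: 52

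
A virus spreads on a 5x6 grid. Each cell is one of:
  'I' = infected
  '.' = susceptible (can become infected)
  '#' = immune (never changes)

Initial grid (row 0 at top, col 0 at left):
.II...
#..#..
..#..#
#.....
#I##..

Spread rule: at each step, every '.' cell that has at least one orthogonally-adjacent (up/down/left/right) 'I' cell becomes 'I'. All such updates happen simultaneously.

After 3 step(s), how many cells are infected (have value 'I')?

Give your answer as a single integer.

Step 0 (initial): 3 infected
Step 1: +5 new -> 8 infected
Step 2: +3 new -> 11 infected
Step 3: +4 new -> 15 infected

Answer: 15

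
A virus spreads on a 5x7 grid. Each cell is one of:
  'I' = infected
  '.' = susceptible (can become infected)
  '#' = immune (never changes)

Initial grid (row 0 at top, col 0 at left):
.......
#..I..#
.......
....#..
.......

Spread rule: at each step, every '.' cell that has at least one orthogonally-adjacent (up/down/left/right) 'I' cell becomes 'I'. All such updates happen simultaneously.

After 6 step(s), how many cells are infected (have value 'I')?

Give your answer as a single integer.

Step 0 (initial): 1 infected
Step 1: +4 new -> 5 infected
Step 2: +7 new -> 12 infected
Step 3: +6 new -> 18 infected
Step 4: +8 new -> 26 infected
Step 5: +4 new -> 30 infected
Step 6: +2 new -> 32 infected

Answer: 32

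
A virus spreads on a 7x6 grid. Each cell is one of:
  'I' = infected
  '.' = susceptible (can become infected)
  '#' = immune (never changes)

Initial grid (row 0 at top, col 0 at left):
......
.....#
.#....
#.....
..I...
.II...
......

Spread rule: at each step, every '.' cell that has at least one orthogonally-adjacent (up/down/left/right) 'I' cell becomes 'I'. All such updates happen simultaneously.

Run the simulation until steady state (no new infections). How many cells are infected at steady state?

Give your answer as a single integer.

Step 0 (initial): 3 infected
Step 1: +7 new -> 10 infected
Step 2: +8 new -> 18 infected
Step 3: +6 new -> 24 infected
Step 4: +6 new -> 30 infected
Step 5: +5 new -> 35 infected
Step 6: +3 new -> 38 infected
Step 7: +1 new -> 39 infected
Step 8: +0 new -> 39 infected

Answer: 39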